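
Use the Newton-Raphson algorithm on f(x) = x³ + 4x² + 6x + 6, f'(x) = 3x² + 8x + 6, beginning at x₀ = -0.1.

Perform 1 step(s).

f(x) = x³ + 4x² + 6x + 6
f'(x) = 3x² + 8x + 6
x₀ = -0.1

Newton-Raphson formula: x_{n+1} = x_n - f(x_n)/f'(x_n)

Iteration 1:
  f(-0.100000) = 5.439000
  f'(-0.100000) = 5.230000
  x_1 = -0.100000 - 5.439000/5.230000 = -1.139962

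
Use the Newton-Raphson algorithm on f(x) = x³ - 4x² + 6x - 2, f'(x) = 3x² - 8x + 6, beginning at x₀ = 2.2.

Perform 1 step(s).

f(x) = x³ - 4x² + 6x - 2
f'(x) = 3x² - 8x + 6
x₀ = 2.2

Newton-Raphson formula: x_{n+1} = x_n - f(x_n)/f'(x_n)

Iteration 1:
  f(2.200000) = 2.488000
  f'(2.200000) = 2.920000
  x_1 = 2.200000 - 2.488000/2.920000 = 1.347945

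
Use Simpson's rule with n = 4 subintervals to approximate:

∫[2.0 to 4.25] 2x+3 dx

f(x) = 2x+3
a = 2.0, b = 4.25, n = 4
h = (b - a)/n = 0.562500

Simpson's rule: (h/3)[f(x₀) + 4f(x₁) + 2f(x₂) + ... + f(xₙ)]

x_0 = 2.0000, f(x_0) = 7.000000, coefficient = 1
x_1 = 2.5625, f(x_1) = 8.125000, coefficient = 4
x_2 = 3.1250, f(x_2) = 9.250000, coefficient = 2
x_3 = 3.6875, f(x_3) = 10.375000, coefficient = 4
x_4 = 4.2500, f(x_4) = 11.500000, coefficient = 1

I ≈ (0.562500/3) × 111.000000 = 20.812500
Exact value: 20.812500
Error: 0.000000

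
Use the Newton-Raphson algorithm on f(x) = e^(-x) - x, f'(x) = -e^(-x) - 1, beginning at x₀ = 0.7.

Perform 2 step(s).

f(x) = e^(-x) - x
f'(x) = -e^(-x) - 1
x₀ = 0.7

Newton-Raphson formula: x_{n+1} = x_n - f(x_n)/f'(x_n)

Iteration 1:
  f(0.700000) = -0.203415
  f'(0.700000) = -1.496585
  x_1 = 0.700000 - (-0.203415)/(-1.496585) = 0.564081
Iteration 2:
  f(0.564081) = 0.004802
  f'(0.564081) = -1.568883
  x_2 = 0.564081 - 0.004802/(-1.568883) = 0.567142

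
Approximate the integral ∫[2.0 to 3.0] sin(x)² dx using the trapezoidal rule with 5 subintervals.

f(x) = sin(x)²
a = 2.0, b = 3.0, n = 5
h = (b - a)/n = 0.200000

Trapezoidal rule: (h/2)[f(x₀) + 2f(x₁) + 2f(x₂) + ... + f(xₙ)]

x_0 = 2.0000, f(x_0) = 0.826822, coefficient = 1
x_1 = 2.2000, f(x_1) = 0.653666, coefficient = 2
x_2 = 2.4000, f(x_2) = 0.456251, coefficient = 2
x_3 = 2.6000, f(x_3) = 0.265742, coefficient = 2
x_4 = 2.8000, f(x_4) = 0.112217, coefficient = 2
x_5 = 3.0000, f(x_5) = 0.019915, coefficient = 1

I ≈ (0.200000/2) × 3.822488 = 0.382249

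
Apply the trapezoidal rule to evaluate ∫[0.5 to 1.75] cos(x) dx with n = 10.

f(x) = cos(x)
a = 0.5, b = 1.75, n = 10
h = (b - a)/n = 0.125000

Trapezoidal rule: (h/2)[f(x₀) + 2f(x₁) + 2f(x₂) + ... + f(xₙ)]

x_0 = 0.5000, f(x_0) = 0.877583, coefficient = 1
x_1 = 0.6250, f(x_1) = 0.810963, coefficient = 2
x_2 = 0.7500, f(x_2) = 0.731689, coefficient = 2
x_3 = 0.8750, f(x_3) = 0.640997, coefficient = 2
x_4 = 1.0000, f(x_4) = 0.540302, coefficient = 2
x_5 = 1.1250, f(x_5) = 0.431177, coefficient = 2
x_6 = 1.2500, f(x_6) = 0.315322, coefficient = 2
x_7 = 1.3750, f(x_7) = 0.194548, coefficient = 2
x_8 = 1.5000, f(x_8) = 0.070737, coefficient = 2
x_9 = 1.6250, f(x_9) = -0.054177, coefficient = 2
x_10 = 1.7500, f(x_10) = -0.178246, coefficient = 1

I ≈ (0.125000/2) × 8.062452 = 0.503903
Exact value: 0.504560
Error: 0.000657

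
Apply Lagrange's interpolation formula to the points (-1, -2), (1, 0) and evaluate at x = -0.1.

Lagrange interpolation formula:
P(x) = Σ yᵢ × Lᵢ(x)
where Lᵢ(x) = Π_{j≠i} (x - xⱼ)/(xᵢ - xⱼ)

L_0(-0.1) = (-0.1 - 1)/(-1 - 1) = 0.550000
L_1(-0.1) = (-0.1 - (-1))/(1 - (-1)) = 0.450000

P(-0.1) = (-2)×L_0(-0.1) + 0×L_1(-0.1)
P(-0.1) = -1.100000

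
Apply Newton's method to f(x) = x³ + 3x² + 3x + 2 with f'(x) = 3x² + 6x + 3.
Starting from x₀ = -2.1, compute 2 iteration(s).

f(x) = x³ + 3x² + 3x + 2
f'(x) = 3x² + 6x + 3
x₀ = -2.1

Newton-Raphson formula: x_{n+1} = x_n - f(x_n)/f'(x_n)

Iteration 1:
  f(-2.100000) = -0.331000
  f'(-2.100000) = 3.630000
  x_1 = -2.100000 - (-0.331000)/3.630000 = -2.008815
Iteration 2:
  f(-2.008815) = -0.026680
  f'(-2.008815) = 3.053126
  x_2 = -2.008815 - (-0.026680)/3.053126 = -2.000077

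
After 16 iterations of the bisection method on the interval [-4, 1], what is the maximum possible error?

Bisection error bound: |error| ≤ (b-a)/2^n
|error| ≤ (1 - (-4))/2^16 = 5/2^16
|error| ≤ 0.0000762939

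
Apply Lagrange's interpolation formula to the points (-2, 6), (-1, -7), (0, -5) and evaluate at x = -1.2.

Lagrange interpolation formula:
P(x) = Σ yᵢ × Lᵢ(x)
where Lᵢ(x) = Π_{j≠i} (x - xⱼ)/(xᵢ - xⱼ)

L_0(-1.2) = (-1.2 - (-1))/(-2 - (-1)) × (-1.2 - 0)/(-2 - 0) = 0.120000
L_1(-1.2) = (-1.2 - (-2))/(-1 - (-2)) × (-1.2 - 0)/(-1 - 0) = 0.960000
L_2(-1.2) = (-1.2 - (-2))/(0 - (-2)) × (-1.2 - (-1))/(0 - (-1)) = -0.080000

P(-1.2) = 6×L_0(-1.2) + (-7)×L_1(-1.2) + (-5)×L_2(-1.2)
P(-1.2) = -5.600000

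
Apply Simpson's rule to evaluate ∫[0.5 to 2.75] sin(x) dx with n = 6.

f(x) = sin(x)
a = 0.5, b = 2.75, n = 6
h = (b - a)/n = 0.375000

Simpson's rule: (h/3)[f(x₀) + 4f(x₁) + 2f(x₂) + ... + f(xₙ)]

x_0 = 0.5000, f(x_0) = 0.479426, coefficient = 1
x_1 = 0.8750, f(x_1) = 0.767544, coefficient = 4
x_2 = 1.2500, f(x_2) = 0.948985, coefficient = 2
x_3 = 1.6250, f(x_3) = 0.998531, coefficient = 4
x_4 = 2.0000, f(x_4) = 0.909297, coefficient = 2
x_5 = 2.3750, f(x_5) = 0.693685, coefficient = 4
x_6 = 2.7500, f(x_6) = 0.381661, coefficient = 1

I ≈ (0.375000/3) × 14.416690 = 1.802086
Exact value: 1.801885
Error: 0.000201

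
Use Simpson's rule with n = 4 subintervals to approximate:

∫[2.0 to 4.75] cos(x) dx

f(x) = cos(x)
a = 2.0, b = 4.75, n = 4
h = (b - a)/n = 0.687500

Simpson's rule: (h/3)[f(x₀) + 4f(x₁) + 2f(x₂) + ... + f(xₙ)]

x_0 = 2.0000, f(x_0) = -0.416147, coefficient = 1
x_1 = 2.6875, f(x_1) = -0.898659, coefficient = 4
x_2 = 3.3750, f(x_2) = -0.972884, coefficient = 2
x_3 = 4.0625, f(x_3) = -0.605098, coefficient = 4
x_4 = 4.7500, f(x_4) = 0.037602, coefficient = 1

I ≈ (0.687500/3) × -8.339342 = -1.911099
Exact value: -1.908590
Error: 0.002509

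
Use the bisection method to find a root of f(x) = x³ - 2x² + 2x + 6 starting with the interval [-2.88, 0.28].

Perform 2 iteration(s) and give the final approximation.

f(x) = x³ - 2x² + 2x + 6
Initial interval: [-2.88, 0.28]

Iteration 1:
  c_1 = (-2.880000 + 0.280000)/2 = -1.300000
  f(c_1) = f(-1.300000) = -2.177000
  f(a) × f(c) ≥ 0, new interval: [-1.300000, 0.280000]
Iteration 2:
  c_2 = (-1.300000 + 0.280000)/2 = -0.510000
  f(c_2) = f(-0.510000) = 4.327149
  f(a) × f(c) < 0, new interval: [-1.300000, -0.510000]

After 2 iteration(s), the approximation is c_2 = -0.510000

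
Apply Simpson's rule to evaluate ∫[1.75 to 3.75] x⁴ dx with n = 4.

f(x) = x⁴
a = 1.75, b = 3.75, n = 4
h = (b - a)/n = 0.500000

Simpson's rule: (h/3)[f(x₀) + 4f(x₁) + 2f(x₂) + ... + f(xₙ)]

x_0 = 1.7500, f(x_0) = 9.378906, coefficient = 1
x_1 = 2.2500, f(x_1) = 25.628906, coefficient = 4
x_2 = 2.7500, f(x_2) = 57.191406, coefficient = 2
x_3 = 3.2500, f(x_3) = 111.566406, coefficient = 4
x_4 = 3.7500, f(x_4) = 197.753906, coefficient = 1

I ≈ (0.500000/3) × 870.296875 = 145.049479
Exact value: 145.032813
Error: 0.016667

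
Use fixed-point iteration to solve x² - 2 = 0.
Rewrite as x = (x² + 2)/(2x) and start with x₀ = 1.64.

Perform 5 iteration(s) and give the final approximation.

Equation: x² - 2 = 0
Fixed-point form: x = (x² + 2)/(2x)
x₀ = 1.64

x_1 = g(1.640000) = 1.429756
x_2 = g(1.429756) = 1.414298
x_3 = g(1.414298) = 1.414214
x_4 = g(1.414214) = 1.414214
x_5 = g(1.414214) = 1.414214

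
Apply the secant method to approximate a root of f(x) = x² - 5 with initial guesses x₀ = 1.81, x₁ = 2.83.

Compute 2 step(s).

f(x) = x² - 5
x₀ = 1.81, x₁ = 2.83

Secant formula: x_{n+1} = x_n - f(x_n)(x_n - x_{n-1})/(f(x_n) - f(x_{n-1}))

Iteration 1:
  f(1.810000) = -1.723900
  f(2.830000) = 3.008900
  x_2 = 2.830000 - 3.008900×(2.830000 - 1.810000)/(3.008900 - (-1.723900))
       = 2.181530
Iteration 2:
  f(2.830000) = 3.008900
  f(2.181530) = -0.240926
  x_3 = 2.181530 - (-0.240926)×(2.181530 - 2.830000)/(-0.240926 - 3.008900)
       = 2.229605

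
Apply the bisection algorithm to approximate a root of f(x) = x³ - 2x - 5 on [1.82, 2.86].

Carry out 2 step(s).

f(x) = x³ - 2x - 5
Initial interval: [1.82, 2.86]

Iteration 1:
  c_1 = (1.820000 + 2.860000)/2 = 2.340000
  f(c_1) = f(2.340000) = 3.132904
  f(a) × f(c) < 0, new interval: [1.820000, 2.340000]
Iteration 2:
  c_2 = (1.820000 + 2.340000)/2 = 2.080000
  f(c_2) = f(2.080000) = -0.161088
  f(a) × f(c) ≥ 0, new interval: [2.080000, 2.340000]

After 2 iteration(s), the approximation is c_2 = 2.080000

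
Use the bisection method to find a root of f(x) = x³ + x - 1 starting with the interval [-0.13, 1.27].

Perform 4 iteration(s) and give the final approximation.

f(x) = x³ + x - 1
Initial interval: [-0.13, 1.27]

Iteration 1:
  c_1 = (-0.130000 + 1.270000)/2 = 0.570000
  f(c_1) = f(0.570000) = -0.244807
  f(a) × f(c) ≥ 0, new interval: [0.570000, 1.270000]
Iteration 2:
  c_2 = (0.570000 + 1.270000)/2 = 0.920000
  f(c_2) = f(0.920000) = 0.698688
  f(a) × f(c) < 0, new interval: [0.570000, 0.920000]
Iteration 3:
  c_3 = (0.570000 + 0.920000)/2 = 0.745000
  f(c_3) = f(0.745000) = 0.158494
  f(a) × f(c) < 0, new interval: [0.570000, 0.745000]
Iteration 4:
  c_4 = (0.570000 + 0.745000)/2 = 0.657500
  f(c_4) = f(0.657500) = -0.058259
  f(a) × f(c) ≥ 0, new interval: [0.657500, 0.745000]

After 4 iteration(s), the approximation is c_4 = 0.657500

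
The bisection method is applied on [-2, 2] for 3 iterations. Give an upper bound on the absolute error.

Bisection error bound: |error| ≤ (b-a)/2^n
|error| ≤ (2 - (-2))/2^3 = 4/2^3
|error| ≤ 0.5000000000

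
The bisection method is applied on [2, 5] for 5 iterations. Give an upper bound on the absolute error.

Bisection error bound: |error| ≤ (b-a)/2^n
|error| ≤ (5 - 2)/2^5 = 3/2^5
|error| ≤ 0.0937500000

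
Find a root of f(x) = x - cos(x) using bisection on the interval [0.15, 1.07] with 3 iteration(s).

f(x) = x - cos(x)
Initial interval: [0.15, 1.07]

Iteration 1:
  c_1 = (0.150000 + 1.070000)/2 = 0.610000
  f(c_1) = f(0.610000) = -0.209648
  f(a) × f(c) ≥ 0, new interval: [0.610000, 1.070000]
Iteration 2:
  c_2 = (0.610000 + 1.070000)/2 = 0.840000
  f(c_2) = f(0.840000) = 0.172537
  f(a) × f(c) < 0, new interval: [0.610000, 0.840000]
Iteration 3:
  c_3 = (0.610000 + 0.840000)/2 = 0.725000
  f(c_3) = f(0.725000) = -0.023499
  f(a) × f(c) ≥ 0, new interval: [0.725000, 0.840000]

After 3 iteration(s), the approximation is c_3 = 0.725000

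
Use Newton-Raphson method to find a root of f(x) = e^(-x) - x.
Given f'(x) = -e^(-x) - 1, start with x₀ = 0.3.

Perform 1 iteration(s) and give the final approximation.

f(x) = e^(-x) - x
f'(x) = -e^(-x) - 1
x₀ = 0.3

Newton-Raphson formula: x_{n+1} = x_n - f(x_n)/f'(x_n)

Iteration 1:
  f(0.300000) = 0.440818
  f'(0.300000) = -1.740818
  x_1 = 0.300000 - 0.440818/(-1.740818) = 0.553225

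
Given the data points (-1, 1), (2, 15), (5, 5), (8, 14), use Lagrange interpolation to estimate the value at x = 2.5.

Lagrange interpolation formula:
P(x) = Σ yᵢ × Lᵢ(x)
where Lᵢ(x) = Π_{j≠i} (x - xⱼ)/(xᵢ - xⱼ)

L_0(2.5) = (2.5 - 2)/(-1 - 2) × (2.5 - 5)/(-1 - 5) × (2.5 - 8)/(-1 - 8) = -0.042438
L_1(2.5) = (2.5 - (-1))/(2 - (-1)) × (2.5 - 5)/(2 - 5) × (2.5 - 8)/(2 - 8) = 0.891204
L_2(2.5) = (2.5 - (-1))/(5 - (-1)) × (2.5 - 2)/(5 - 2) × (2.5 - 8)/(5 - 8) = 0.178241
L_3(2.5) = (2.5 - (-1))/(8 - (-1)) × (2.5 - 2)/(8 - 2) × (2.5 - 5)/(8 - 5) = -0.027006

P(2.5) = 1×L_0(2.5) + 15×L_1(2.5) + 5×L_2(2.5) + 14×L_3(2.5)
P(2.5) = 13.838735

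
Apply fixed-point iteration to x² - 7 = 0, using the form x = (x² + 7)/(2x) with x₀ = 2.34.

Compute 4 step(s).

Equation: x² - 7 = 0
Fixed-point form: x = (x² + 7)/(2x)
x₀ = 2.34

x_1 = g(2.340000) = 2.665726
x_2 = g(2.665726) = 2.645826
x_3 = g(2.645826) = 2.645751
x_4 = g(2.645751) = 2.645751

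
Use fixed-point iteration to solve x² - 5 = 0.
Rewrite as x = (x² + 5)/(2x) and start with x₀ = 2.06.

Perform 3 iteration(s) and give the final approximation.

Equation: x² - 5 = 0
Fixed-point form: x = (x² + 5)/(2x)
x₀ = 2.06

x_1 = g(2.060000) = 2.243592
x_2 = g(2.243592) = 2.236081
x_3 = g(2.236081) = 2.236068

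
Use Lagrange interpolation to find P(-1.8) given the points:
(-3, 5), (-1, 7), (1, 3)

Lagrange interpolation formula:
P(x) = Σ yᵢ × Lᵢ(x)
where Lᵢ(x) = Π_{j≠i} (x - xⱼ)/(xᵢ - xⱼ)

L_0(-1.8) = (-1.8 - (-1))/(-3 - (-1)) × (-1.8 - 1)/(-3 - 1) = 0.280000
L_1(-1.8) = (-1.8 - (-3))/(-1 - (-3)) × (-1.8 - 1)/(-1 - 1) = 0.840000
L_2(-1.8) = (-1.8 - (-3))/(1 - (-3)) × (-1.8 - (-1))/(1 - (-1)) = -0.120000

P(-1.8) = 5×L_0(-1.8) + 7×L_1(-1.8) + 3×L_2(-1.8)
P(-1.8) = 6.920000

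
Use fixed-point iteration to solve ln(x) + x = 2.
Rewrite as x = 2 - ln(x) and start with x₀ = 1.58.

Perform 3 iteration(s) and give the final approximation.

Equation: ln(x) + x = 2
Fixed-point form: x = 2 - ln(x)
x₀ = 1.58

x_1 = g(1.580000) = 1.542575
x_2 = g(1.542575) = 1.566547
x_3 = g(1.566547) = 1.551126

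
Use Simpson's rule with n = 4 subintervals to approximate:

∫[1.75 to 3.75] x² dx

f(x) = x²
a = 1.75, b = 3.75, n = 4
h = (b - a)/n = 0.500000

Simpson's rule: (h/3)[f(x₀) + 4f(x₁) + 2f(x₂) + ... + f(xₙ)]

x_0 = 1.7500, f(x_0) = 3.062500, coefficient = 1
x_1 = 2.2500, f(x_1) = 5.062500, coefficient = 4
x_2 = 2.7500, f(x_2) = 7.562500, coefficient = 2
x_3 = 3.2500, f(x_3) = 10.562500, coefficient = 4
x_4 = 3.7500, f(x_4) = 14.062500, coefficient = 1

I ≈ (0.500000/3) × 94.750000 = 15.791667
Exact value: 15.791667
Error: 0.000000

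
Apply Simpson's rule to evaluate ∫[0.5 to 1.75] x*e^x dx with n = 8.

f(x) = x*e^x
a = 0.5, b = 1.75, n = 8
h = (b - a)/n = 0.156250

Simpson's rule: (h/3)[f(x₀) + 4f(x₁) + 2f(x₂) + ... + f(xₙ)]

x_0 = 0.5000, f(x_0) = 0.824361, coefficient = 1
x_1 = 0.6562, f(x_1) = 1.264955, coefficient = 4
x_2 = 0.8125, f(x_2) = 1.830997, coefficient = 2
x_3 = 0.9688, f(x_3) = 2.552316, coefficient = 4
x_4 = 1.1250, f(x_4) = 3.465244, coefficient = 2
x_5 = 1.2812, f(x_5) = 4.613958, coefficient = 4
x_6 = 1.4375, f(x_6) = 6.052101, coefficient = 2
x_7 = 1.5938, f(x_7) = 7.844712, coefficient = 4
x_8 = 1.7500, f(x_8) = 10.070555, coefficient = 1

I ≈ (0.156250/3) × 98.695368 = 5.140384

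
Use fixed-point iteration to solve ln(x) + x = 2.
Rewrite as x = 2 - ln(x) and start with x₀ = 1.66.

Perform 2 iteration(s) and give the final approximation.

Equation: ln(x) + x = 2
Fixed-point form: x = 2 - ln(x)
x₀ = 1.66

x_1 = g(1.660000) = 1.493182
x_2 = g(1.493182) = 1.599090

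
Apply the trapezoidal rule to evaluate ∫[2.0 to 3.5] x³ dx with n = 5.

f(x) = x³
a = 2.0, b = 3.5, n = 5
h = (b - a)/n = 0.300000

Trapezoidal rule: (h/2)[f(x₀) + 2f(x₁) + 2f(x₂) + ... + f(xₙ)]

x_0 = 2.0000, f(x_0) = 8.000000, coefficient = 1
x_1 = 2.3000, f(x_1) = 12.167000, coefficient = 2
x_2 = 2.6000, f(x_2) = 17.576000, coefficient = 2
x_3 = 2.9000, f(x_3) = 24.389000, coefficient = 2
x_4 = 3.2000, f(x_4) = 32.768000, coefficient = 2
x_5 = 3.5000, f(x_5) = 42.875000, coefficient = 1

I ≈ (0.300000/2) × 224.675000 = 33.701250
Exact value: 33.515625
Error: 0.185625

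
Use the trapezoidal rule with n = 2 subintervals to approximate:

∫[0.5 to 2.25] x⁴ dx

f(x) = x⁴
a = 0.5, b = 2.25, n = 2
h = (b - a)/n = 0.875000

Trapezoidal rule: (h/2)[f(x₀) + 2f(x₁) + 2f(x₂) + ... + f(xₙ)]

x_0 = 0.5000, f(x_0) = 0.062500, coefficient = 1
x_1 = 1.3750, f(x_1) = 3.574463, coefficient = 2
x_2 = 2.2500, f(x_2) = 25.628906, coefficient = 1

I ≈ (0.875000/2) × 32.840332 = 14.367645
Exact value: 11.526758
Error: 2.840887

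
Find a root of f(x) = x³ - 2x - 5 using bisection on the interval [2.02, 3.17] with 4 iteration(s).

f(x) = x³ - 2x - 5
Initial interval: [2.02, 3.17]

Iteration 1:
  c_1 = (2.020000 + 3.170000)/2 = 2.595000
  f(c_1) = f(2.595000) = 7.284795
  f(a) × f(c) < 0, new interval: [2.020000, 2.595000]
Iteration 2:
  c_2 = (2.020000 + 2.595000)/2 = 2.307500
  f(c_2) = f(2.307500) = 2.671414
  f(a) × f(c) < 0, new interval: [2.020000, 2.307500]
Iteration 3:
  c_3 = (2.020000 + 2.307500)/2 = 2.163750
  f(c_3) = f(2.163750) = 0.802775
  f(a) × f(c) < 0, new interval: [2.020000, 2.163750]
Iteration 4:
  c_4 = (2.020000 + 2.163750)/2 = 2.091875
  f(c_4) = f(2.091875) = -0.029828
  f(a) × f(c) ≥ 0, new interval: [2.091875, 2.163750]

After 4 iteration(s), the approximation is c_4 = 2.091875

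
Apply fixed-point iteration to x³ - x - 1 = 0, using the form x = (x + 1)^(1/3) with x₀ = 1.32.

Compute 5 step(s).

Equation: x³ - x - 1 = 0
Fixed-point form: x = (x + 1)^(1/3)
x₀ = 1.32

x_1 = g(1.320000) = 1.323821
x_2 = g(1.323821) = 1.324548
x_3 = g(1.324548) = 1.324686
x_4 = g(1.324686) = 1.324712
x_5 = g(1.324712) = 1.324717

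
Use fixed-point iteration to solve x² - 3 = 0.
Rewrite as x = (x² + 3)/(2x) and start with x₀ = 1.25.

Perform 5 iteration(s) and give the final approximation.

Equation: x² - 3 = 0
Fixed-point form: x = (x² + 3)/(2x)
x₀ = 1.25

x_1 = g(1.250000) = 1.825000
x_2 = g(1.825000) = 1.734418
x_3 = g(1.734418) = 1.732052
x_4 = g(1.732052) = 1.732051
x_5 = g(1.732051) = 1.732051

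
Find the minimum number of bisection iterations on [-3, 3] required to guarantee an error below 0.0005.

We need (b-a)/2^n ≤ 0.0005
(3 - (-3))/2^n ≤ 0.0005
6/2^n ≤ 0.0005
2^n ≥ 12000
n ≥ log₂(12000) = 13.55
n ≥ 14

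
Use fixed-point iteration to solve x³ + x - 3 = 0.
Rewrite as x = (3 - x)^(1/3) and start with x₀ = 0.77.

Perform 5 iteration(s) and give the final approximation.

Equation: x³ + x - 3 = 0
Fixed-point form: x = (3 - x)^(1/3)
x₀ = 0.77

x_1 = g(0.770000) = 1.306477
x_2 = g(1.306477) = 1.191966
x_3 = g(1.191966) = 1.218248
x_4 = g(1.218248) = 1.212316
x_5 = g(1.212316) = 1.213660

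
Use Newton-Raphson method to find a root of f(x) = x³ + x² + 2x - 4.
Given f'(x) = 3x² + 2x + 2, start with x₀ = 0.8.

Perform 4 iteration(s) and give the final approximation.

f(x) = x³ + x² + 2x - 4
f'(x) = 3x² + 2x + 2
x₀ = 0.8

Newton-Raphson formula: x_{n+1} = x_n - f(x_n)/f'(x_n)

Iteration 1:
  f(0.800000) = -1.248000
  f'(0.800000) = 5.520000
  x_1 = 0.800000 - (-1.248000)/5.520000 = 1.026087
Iteration 2:
  f(1.026087) = 0.185349
  f'(1.026087) = 7.210737
  x_2 = 1.026087 - 0.185349/7.210737 = 1.000382
Iteration 3:
  f(1.000382) = 0.002678
  f'(1.000382) = 7.003060
  x_3 = 1.000382 - 0.002678/7.003060 = 1.000000
Iteration 4:
  f(1.000000) = 0.000001
  f'(1.000000) = 7.000001
  x_4 = 1.000000 - 0.000001/7.000001 = 1.000000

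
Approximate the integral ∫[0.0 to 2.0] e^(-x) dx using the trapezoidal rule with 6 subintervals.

f(x) = e^(-x)
a = 0.0, b = 2.0, n = 6
h = (b - a)/n = 0.333333

Trapezoidal rule: (h/2)[f(x₀) + 2f(x₁) + 2f(x₂) + ... + f(xₙ)]

x_0 = 0.0000, f(x_0) = 1.000000, coefficient = 1
x_1 = 0.3333, f(x_1) = 0.716531, coefficient = 2
x_2 = 0.6667, f(x_2) = 0.513417, coefficient = 2
x_3 = 1.0000, f(x_3) = 0.367879, coefficient = 2
x_4 = 1.3333, f(x_4) = 0.263597, coefficient = 2
x_5 = 1.6667, f(x_5) = 0.188876, coefficient = 2
x_6 = 2.0000, f(x_6) = 0.135335, coefficient = 1

I ≈ (0.333333/2) × 5.235937 = 0.872656
Exact value: 0.864665
Error: 0.007991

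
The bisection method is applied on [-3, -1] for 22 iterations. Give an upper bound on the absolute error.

Bisection error bound: |error| ≤ (b-a)/2^n
|error| ≤ (-1 - (-3))/2^22 = 2/2^22
|error| ≤ 0.0000004768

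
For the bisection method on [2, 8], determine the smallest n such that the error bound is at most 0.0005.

We need (b-a)/2^n ≤ 0.0005
(8 - 2)/2^n ≤ 0.0005
6/2^n ≤ 0.0005
2^n ≥ 12000
n ≥ log₂(12000) = 13.55
n ≥ 14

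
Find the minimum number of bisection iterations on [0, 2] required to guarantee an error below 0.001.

We need (b-a)/2^n ≤ 0.001
(2 - 0)/2^n ≤ 0.001
2/2^n ≤ 0.001
2^n ≥ 2000
n ≥ log₂(2000) = 10.97
n ≥ 11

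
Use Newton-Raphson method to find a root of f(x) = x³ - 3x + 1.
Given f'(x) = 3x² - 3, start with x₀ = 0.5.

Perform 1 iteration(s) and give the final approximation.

f(x) = x³ - 3x + 1
f'(x) = 3x² - 3
x₀ = 0.5

Newton-Raphson formula: x_{n+1} = x_n - f(x_n)/f'(x_n)

Iteration 1:
  f(0.500000) = -0.375000
  f'(0.500000) = -2.250000
  x_1 = 0.500000 - (-0.375000)/(-2.250000) = 0.333333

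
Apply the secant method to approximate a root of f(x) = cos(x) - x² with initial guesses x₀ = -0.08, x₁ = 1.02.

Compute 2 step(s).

f(x) = cos(x) - x²
x₀ = -0.08, x₁ = 1.02

Secant formula: x_{n+1} = x_n - f(x_n)(x_n - x_{n-1})/(f(x_n) - f(x_{n-1}))

Iteration 1:
  f(-0.080000) = 0.990402
  f(1.020000) = -0.517034
  x_2 = 1.020000 - (-0.517034)×(1.020000 - (-0.080000))/(-0.517034 - 0.990402)
       = 0.642712
Iteration 2:
  f(1.020000) = -0.517034
  f(0.642712) = 0.387395
  x_3 = 0.642712 - 0.387395×(0.642712 - 1.020000)/(0.387395 - (-0.517034))
       = 0.804316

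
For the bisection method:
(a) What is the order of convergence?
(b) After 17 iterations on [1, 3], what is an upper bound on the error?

(a) Bisection has linear (order 1) convergence; the error is halved each step.

(b) Error bound = (b-a)/2^n = (3 - 1)/2^{17}
    = 2/2^{17}

(a) 1 (linear); (b) error ≤ 1.53e-05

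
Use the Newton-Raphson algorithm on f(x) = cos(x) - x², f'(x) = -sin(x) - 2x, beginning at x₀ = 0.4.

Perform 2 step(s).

f(x) = cos(x) - x²
f'(x) = -sin(x) - 2x
x₀ = 0.4

Newton-Raphson formula: x_{n+1} = x_n - f(x_n)/f'(x_n)

Iteration 1:
  f(0.400000) = 0.761061
  f'(0.400000) = -1.189418
  x_1 = 0.400000 - 0.761061/(-1.189418) = 1.039860
Iteration 2:
  f(1.039860) = -0.574967
  f'(1.039860) = -2.942053
  x_2 = 1.039860 - (-0.574967)/(-2.942053) = 0.844429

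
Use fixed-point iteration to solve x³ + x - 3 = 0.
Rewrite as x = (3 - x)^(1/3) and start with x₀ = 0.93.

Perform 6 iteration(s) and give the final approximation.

Equation: x³ + x - 3 = 0
Fixed-point form: x = (3 - x)^(1/3)
x₀ = 0.93

x_1 = g(0.930000) = 1.274452
x_2 = g(1.274452) = 1.199432
x_3 = g(1.199432) = 1.216568
x_4 = g(1.216568) = 1.212697
x_5 = g(1.212697) = 1.213574
x_6 = g(1.213574) = 1.213375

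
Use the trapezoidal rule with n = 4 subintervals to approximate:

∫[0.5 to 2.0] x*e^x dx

f(x) = x*e^x
a = 0.5, b = 2.0, n = 4
h = (b - a)/n = 0.375000

Trapezoidal rule: (h/2)[f(x₀) + 2f(x₁) + 2f(x₂) + ... + f(xₙ)]

x_0 = 0.5000, f(x_0) = 0.824361, coefficient = 1
x_1 = 0.8750, f(x_1) = 2.099016, coefficient = 2
x_2 = 1.2500, f(x_2) = 4.362929, coefficient = 2
x_3 = 1.6250, f(x_3) = 8.252431, coefficient = 2
x_4 = 2.0000, f(x_4) = 14.778112, coefficient = 1

I ≈ (0.375000/2) × 45.031224 = 8.443354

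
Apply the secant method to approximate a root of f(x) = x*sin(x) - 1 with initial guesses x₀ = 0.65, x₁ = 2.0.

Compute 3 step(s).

f(x) = x*sin(x) - 1
x₀ = 0.65, x₁ = 2.0

Secant formula: x_{n+1} = x_n - f(x_n)(x_n - x_{n-1})/(f(x_n) - f(x_{n-1}))

Iteration 1:
  f(0.650000) = -0.606629
  f(2.000000) = 0.818595
  x_2 = 2.000000 - 0.818595×(2.000000 - 0.650000)/(0.818595 - (-0.606629))
       = 1.224611
Iteration 2:
  f(2.000000) = 0.818595
  f(1.224611) = 0.151959
  x_3 = 1.224611 - 0.151959×(1.224611 - 2.000000)/(0.151959 - 0.818595)
       = 1.047861
Iteration 3:
  f(1.224611) = 0.151959
  f(1.047861) = -0.092178
  x_4 = 1.047861 - (-0.092178)×(1.047861 - 1.224611)/(-0.092178 - 0.151959)
       = 1.114596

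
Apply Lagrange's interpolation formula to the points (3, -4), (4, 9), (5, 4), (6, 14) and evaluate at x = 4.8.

Lagrange interpolation formula:
P(x) = Σ yᵢ × Lᵢ(x)
where Lᵢ(x) = Π_{j≠i} (x - xⱼ)/(xᵢ - xⱼ)

L_0(4.8) = (4.8 - 4)/(3 - 4) × (4.8 - 5)/(3 - 5) × (4.8 - 6)/(3 - 6) = -0.032000
L_1(4.8) = (4.8 - 3)/(4 - 3) × (4.8 - 5)/(4 - 5) × (4.8 - 6)/(4 - 6) = 0.216000
L_2(4.8) = (4.8 - 3)/(5 - 3) × (4.8 - 4)/(5 - 4) × (4.8 - 6)/(5 - 6) = 0.864000
L_3(4.8) = (4.8 - 3)/(6 - 3) × (4.8 - 4)/(6 - 4) × (4.8 - 5)/(6 - 5) = -0.048000

P(4.8) = (-4)×L_0(4.8) + 9×L_1(4.8) + 4×L_2(4.8) + 14×L_3(4.8)
P(4.8) = 4.856000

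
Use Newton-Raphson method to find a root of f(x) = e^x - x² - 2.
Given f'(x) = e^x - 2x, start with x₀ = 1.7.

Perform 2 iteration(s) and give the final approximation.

f(x) = e^x - x² - 2
f'(x) = e^x - 2x
x₀ = 1.7

Newton-Raphson formula: x_{n+1} = x_n - f(x_n)/f'(x_n)

Iteration 1:
  f(1.700000) = 0.583947
  f'(1.700000) = 2.073947
  x_1 = 1.700000 - 0.583947/2.073947 = 1.418437
Iteration 2:
  f(1.418437) = 0.118695
  f'(1.418437) = 1.293785
  x_2 = 1.418437 - 0.118695/1.293785 = 1.326694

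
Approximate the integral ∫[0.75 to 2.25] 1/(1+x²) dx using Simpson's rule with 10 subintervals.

f(x) = 1/(1+x²)
a = 0.75, b = 2.25, n = 10
h = (b - a)/n = 0.150000

Simpson's rule: (h/3)[f(x₀) + 4f(x₁) + 2f(x₂) + ... + f(xₙ)]

x_0 = 0.7500, f(x_0) = 0.640000, coefficient = 1
x_1 = 0.9000, f(x_1) = 0.552486, coefficient = 4
x_2 = 1.0500, f(x_2) = 0.475624, coefficient = 2
x_3 = 1.2000, f(x_3) = 0.409836, coefficient = 4
x_4 = 1.3500, f(x_4) = 0.354296, coefficient = 2
x_5 = 1.5000, f(x_5) = 0.307692, coefficient = 4
x_6 = 1.6500, f(x_6) = 0.268637, coefficient = 2
x_7 = 1.8000, f(x_7) = 0.235849, coefficient = 4
x_8 = 1.9500, f(x_8) = 0.208225, coefficient = 2
x_9 = 2.1000, f(x_9) = 0.184843, coefficient = 4
x_10 = 2.2500, f(x_10) = 0.164948, coefficient = 1

I ≈ (0.150000/3) × 10.181338 = 0.509067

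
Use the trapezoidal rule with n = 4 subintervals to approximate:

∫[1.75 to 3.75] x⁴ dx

f(x) = x⁴
a = 1.75, b = 3.75, n = 4
h = (b - a)/n = 0.500000

Trapezoidal rule: (h/2)[f(x₀) + 2f(x₁) + 2f(x₂) + ... + f(xₙ)]

x_0 = 1.7500, f(x_0) = 9.378906, coefficient = 1
x_1 = 2.2500, f(x_1) = 25.628906, coefficient = 2
x_2 = 2.7500, f(x_2) = 57.191406, coefficient = 2
x_3 = 3.2500, f(x_3) = 111.566406, coefficient = 2
x_4 = 3.7500, f(x_4) = 197.753906, coefficient = 1

I ≈ (0.500000/2) × 595.906250 = 148.976562
Exact value: 145.032813
Error: 3.943750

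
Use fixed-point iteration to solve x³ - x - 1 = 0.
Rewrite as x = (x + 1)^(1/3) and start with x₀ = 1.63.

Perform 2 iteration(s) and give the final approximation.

Equation: x³ - x - 1 = 0
Fixed-point form: x = (x + 1)^(1/3)
x₀ = 1.63

x_1 = g(1.630000) = 1.380337
x_2 = g(1.380337) = 1.335200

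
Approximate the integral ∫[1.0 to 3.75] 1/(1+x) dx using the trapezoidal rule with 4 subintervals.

f(x) = 1/(1+x)
a = 1.0, b = 3.75, n = 4
h = (b - a)/n = 0.687500

Trapezoidal rule: (h/2)[f(x₀) + 2f(x₁) + 2f(x₂) + ... + f(xₙ)]

x_0 = 1.0000, f(x_0) = 0.500000, coefficient = 1
x_1 = 1.6875, f(x_1) = 0.372093, coefficient = 2
x_2 = 2.3750, f(x_2) = 0.296296, coefficient = 2
x_3 = 3.0625, f(x_3) = 0.246154, coefficient = 2
x_4 = 3.7500, f(x_4) = 0.210526, coefficient = 1

I ≈ (0.687500/2) × 2.539613 = 0.872992
Exact value: 0.864997
Error: 0.007994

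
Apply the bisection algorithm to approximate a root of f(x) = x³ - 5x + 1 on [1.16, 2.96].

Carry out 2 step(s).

f(x) = x³ - 5x + 1
Initial interval: [1.16, 2.96]

Iteration 1:
  c_1 = (1.160000 + 2.960000)/2 = 2.060000
  f(c_1) = f(2.060000) = -0.558184
  f(a) × f(c) ≥ 0, new interval: [2.060000, 2.960000]
Iteration 2:
  c_2 = (2.060000 + 2.960000)/2 = 2.510000
  f(c_2) = f(2.510000) = 4.263251
  f(a) × f(c) < 0, new interval: [2.060000, 2.510000]

After 2 iteration(s), the approximation is c_2 = 2.510000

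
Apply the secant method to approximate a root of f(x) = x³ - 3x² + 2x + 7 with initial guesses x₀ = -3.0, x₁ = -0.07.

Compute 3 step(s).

f(x) = x³ - 3x² + 2x + 7
x₀ = -3.0, x₁ = -0.07

Secant formula: x_{n+1} = x_n - f(x_n)(x_n - x_{n-1})/(f(x_n) - f(x_{n-1}))

Iteration 1:
  f(-3.000000) = -53.000000
  f(-0.070000) = 6.844957
  x_2 = -0.070000 - 6.844957×(-0.070000 - (-3.000000))/(6.844957 - (-53.000000))
       = -0.405128
Iteration 2:
  f(-0.070000) = 6.844957
  f(-0.405128) = 5.630865
  x_3 = -0.405128 - 5.630865×(-0.405128 - (-0.070000))/(5.630865 - 6.844957)
       = -1.959425
Iteration 3:
  f(-0.405128) = 5.630865
  f(-1.959425) = -15.959809
  x_4 = -1.959425 - (-15.959809)×(-1.959425 - (-0.405128))/(-15.959809 - 5.630865)
       = -0.810490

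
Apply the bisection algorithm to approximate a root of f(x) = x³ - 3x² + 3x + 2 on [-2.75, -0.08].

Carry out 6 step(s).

f(x) = x³ - 3x² + 3x + 2
Initial interval: [-2.75, -0.08]

Iteration 1:
  c_1 = (-2.750000 + (-0.080000))/2 = -1.415000
  f(c_1) = f(-1.415000) = -11.084823
  f(a) × f(c) ≥ 0, new interval: [-1.415000, -0.080000]
Iteration 2:
  c_2 = (-1.415000 + (-0.080000))/2 = -0.747500
  f(c_2) = f(-0.747500) = -2.336439
  f(a) × f(c) ≥ 0, new interval: [-0.747500, -0.080000]
Iteration 3:
  c_3 = (-0.747500 + (-0.080000))/2 = -0.413750
  f(c_3) = f(-0.413750) = 0.174353
  f(a) × f(c) < 0, new interval: [-0.747500, -0.413750]
Iteration 4:
  c_4 = (-0.747500 + (-0.413750))/2 = -0.580625
  f(c_4) = f(-0.580625) = -0.948995
  f(a) × f(c) ≥ 0, new interval: [-0.580625, -0.413750]
Iteration 5:
  c_5 = (-0.580625 + (-0.413750))/2 = -0.497188
  f(c_5) = f(-0.497188) = -0.356051
  f(a) × f(c) ≥ 0, new interval: [-0.497188, -0.413750]
Iteration 6:
  c_6 = (-0.497188 + (-0.413750))/2 = -0.455469
  f(c_6) = f(-0.455469) = -0.083249
  f(a) × f(c) ≥ 0, new interval: [-0.455469, -0.413750]

After 6 iteration(s), the approximation is c_6 = -0.455469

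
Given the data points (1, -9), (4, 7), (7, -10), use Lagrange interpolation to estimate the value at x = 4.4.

Lagrange interpolation formula:
P(x) = Σ yᵢ × Lᵢ(x)
where Lᵢ(x) = Π_{j≠i} (x - xⱼ)/(xᵢ - xⱼ)

L_0(4.4) = (4.4 - 4)/(1 - 4) × (4.4 - 7)/(1 - 7) = -0.057778
L_1(4.4) = (4.4 - 1)/(4 - 1) × (4.4 - 7)/(4 - 7) = 0.982222
L_2(4.4) = (4.4 - 1)/(7 - 1) × (4.4 - 4)/(7 - 4) = 0.075556

P(4.4) = (-9)×L_0(4.4) + 7×L_1(4.4) + (-10)×L_2(4.4)
P(4.4) = 6.640000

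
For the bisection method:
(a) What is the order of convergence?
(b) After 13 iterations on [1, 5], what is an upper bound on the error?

(a) Bisection has linear (order 1) convergence; the error is halved each step.

(b) Error bound = (b-a)/2^n = (5 - 1)/2^{13}
    = 4/2^{13}

(a) 1 (linear); (b) error ≤ 4.88e-04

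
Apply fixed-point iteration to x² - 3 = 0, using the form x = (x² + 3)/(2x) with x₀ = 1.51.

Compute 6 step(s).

Equation: x² - 3 = 0
Fixed-point form: x = (x² + 3)/(2x)
x₀ = 1.51

x_1 = g(1.510000) = 1.748377
x_2 = g(1.748377) = 1.732127
x_3 = g(1.732127) = 1.732051
x_4 = g(1.732051) = 1.732051
x_5 = g(1.732051) = 1.732051
x_6 = g(1.732051) = 1.732051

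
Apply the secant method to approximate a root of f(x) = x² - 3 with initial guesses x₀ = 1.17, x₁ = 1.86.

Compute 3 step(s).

f(x) = x² - 3
x₀ = 1.17, x₁ = 1.86

Secant formula: x_{n+1} = x_n - f(x_n)(x_n - x_{n-1})/(f(x_n) - f(x_{n-1}))

Iteration 1:
  f(1.170000) = -1.631100
  f(1.860000) = 0.459600
  x_2 = 1.860000 - 0.459600×(1.860000 - 1.170000)/(0.459600 - (-1.631100))
       = 1.708317
Iteration 2:
  f(1.860000) = 0.459600
  f(1.708317) = -0.081654
  x_3 = 1.708317 - (-0.081654)×(1.708317 - 1.860000)/(-0.081654 - 0.459600)
       = 1.731200
Iteration 3:
  f(1.708317) = -0.081654
  f(1.731200) = -0.002947
  x_4 = 1.731200 - (-0.002947)×(1.731200 - 1.708317)/(-0.002947 - (-0.081654))
       = 1.732057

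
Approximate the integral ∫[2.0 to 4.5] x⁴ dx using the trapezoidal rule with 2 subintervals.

f(x) = x⁴
a = 2.0, b = 4.5, n = 2
h = (b - a)/n = 1.250000

Trapezoidal rule: (h/2)[f(x₀) + 2f(x₁) + 2f(x₂) + ... + f(xₙ)]

x_0 = 2.0000, f(x_0) = 16.000000, coefficient = 1
x_1 = 3.2500, f(x_1) = 111.566406, coefficient = 2
x_2 = 4.5000, f(x_2) = 410.062500, coefficient = 1

I ≈ (1.250000/2) × 649.195312 = 405.747070
Exact value: 362.656250
Error: 43.090820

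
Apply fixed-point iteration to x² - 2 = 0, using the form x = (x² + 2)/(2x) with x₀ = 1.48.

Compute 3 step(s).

Equation: x² - 2 = 0
Fixed-point form: x = (x² + 2)/(2x)
x₀ = 1.48

x_1 = g(1.480000) = 1.415676
x_2 = g(1.415676) = 1.414214
x_3 = g(1.414214) = 1.414214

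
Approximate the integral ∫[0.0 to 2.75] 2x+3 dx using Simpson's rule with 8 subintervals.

f(x) = 2x+3
a = 0.0, b = 2.75, n = 8
h = (b - a)/n = 0.343750

Simpson's rule: (h/3)[f(x₀) + 4f(x₁) + 2f(x₂) + ... + f(xₙ)]

x_0 = 0.0000, f(x_0) = 3.000000, coefficient = 1
x_1 = 0.3438, f(x_1) = 3.687500, coefficient = 4
x_2 = 0.6875, f(x_2) = 4.375000, coefficient = 2
x_3 = 1.0312, f(x_3) = 5.062500, coefficient = 4
x_4 = 1.3750, f(x_4) = 5.750000, coefficient = 2
x_5 = 1.7188, f(x_5) = 6.437500, coefficient = 4
x_6 = 2.0625, f(x_6) = 7.125000, coefficient = 2
x_7 = 2.4062, f(x_7) = 7.812500, coefficient = 4
x_8 = 2.7500, f(x_8) = 8.500000, coefficient = 1

I ≈ (0.343750/3) × 138.000000 = 15.812500
Exact value: 15.812500
Error: 0.000000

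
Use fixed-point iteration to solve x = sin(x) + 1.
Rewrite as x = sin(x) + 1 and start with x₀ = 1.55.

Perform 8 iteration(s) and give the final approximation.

Equation: x = sin(x) + 1
Fixed-point form: x = sin(x) + 1
x₀ = 1.55

x_1 = g(1.550000) = 1.999784
x_2 = g(1.999784) = 1.909387
x_3 = g(1.909387) = 1.943224
x_4 = g(1.943224) = 1.931447
x_5 = g(1.931447) = 1.935667
x_6 = g(1.935667) = 1.934170
x_7 = g(1.934170) = 1.934703
x_8 = g(1.934703) = 1.934513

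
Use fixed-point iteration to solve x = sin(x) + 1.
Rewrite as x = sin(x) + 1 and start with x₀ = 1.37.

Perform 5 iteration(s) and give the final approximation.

Equation: x = sin(x) + 1
Fixed-point form: x = sin(x) + 1
x₀ = 1.37

x_1 = g(1.370000) = 1.979908
x_2 = g(1.979908) = 1.917475
x_3 = g(1.917475) = 1.940507
x_4 = g(1.940507) = 1.932432
x_5 = g(1.932432) = 1.935319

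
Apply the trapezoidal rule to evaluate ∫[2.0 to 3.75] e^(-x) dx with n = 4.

f(x) = e^(-x)
a = 2.0, b = 3.75, n = 4
h = (b - a)/n = 0.437500

Trapezoidal rule: (h/2)[f(x₀) + 2f(x₁) + 2f(x₂) + ... + f(xₙ)]

x_0 = 2.0000, f(x_0) = 0.135335, coefficient = 1
x_1 = 2.4375, f(x_1) = 0.087379, coefficient = 2
x_2 = 2.8750, f(x_2) = 0.056416, coefficient = 2
x_3 = 3.3125, f(x_3) = 0.036425, coefficient = 2
x_4 = 3.7500, f(x_4) = 0.023518, coefficient = 1

I ≈ (0.437500/2) × 0.519293 = 0.113595
Exact value: 0.111818
Error: 0.001778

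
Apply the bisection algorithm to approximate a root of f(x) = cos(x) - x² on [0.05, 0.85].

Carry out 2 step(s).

f(x) = cos(x) - x²
Initial interval: [0.05, 0.85]

Iteration 1:
  c_1 = (0.050000 + 0.850000)/2 = 0.450000
  f(c_1) = f(0.450000) = 0.697947
  f(a) × f(c) ≥ 0, new interval: [0.450000, 0.850000]
Iteration 2:
  c_2 = (0.450000 + 0.850000)/2 = 0.650000
  f(c_2) = f(0.650000) = 0.373584
  f(a) × f(c) ≥ 0, new interval: [0.650000, 0.850000]

After 2 iteration(s), the approximation is c_2 = 0.650000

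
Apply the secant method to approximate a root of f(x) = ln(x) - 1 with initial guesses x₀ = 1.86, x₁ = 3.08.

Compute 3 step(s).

f(x) = ln(x) - 1
x₀ = 1.86, x₁ = 3.08

Secant formula: x_{n+1} = x_n - f(x_n)(x_n - x_{n-1})/(f(x_n) - f(x_{n-1}))

Iteration 1:
  f(1.860000) = -0.379424
  f(3.080000) = 0.124930
  x_2 = 3.080000 - 0.124930×(3.080000 - 1.860000)/(0.124930 - (-0.379424))
       = 2.777803
Iteration 2:
  f(3.080000) = 0.124930
  f(2.777803) = 0.021660
  x_3 = 2.777803 - 0.021660×(2.777803 - 3.080000)/(0.021660 - 0.124930)
       = 2.714418
Iteration 3:
  f(2.777803) = 0.021660
  f(2.714418) = -0.001422
  x_4 = 2.714418 - (-0.001422)×(2.714418 - 2.777803)/(-0.001422 - 0.021660)
       = 2.718324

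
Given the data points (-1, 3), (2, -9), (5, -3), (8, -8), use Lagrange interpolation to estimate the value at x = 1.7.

Lagrange interpolation formula:
P(x) = Σ yᵢ × Lᵢ(x)
where Lᵢ(x) = Π_{j≠i} (x - xⱼ)/(xᵢ - xⱼ)

L_0(1.7) = (1.7 - 2)/(-1 - 2) × (1.7 - 5)/(-1 - 5) × (1.7 - 8)/(-1 - 8) = 0.038500
L_1(1.7) = (1.7 - (-1))/(2 - (-1)) × (1.7 - 5)/(2 - 5) × (1.7 - 8)/(2 - 8) = 1.039500
L_2(1.7) = (1.7 - (-1))/(5 - (-1)) × (1.7 - 2)/(5 - 2) × (1.7 - 8)/(5 - 8) = -0.094500
L_3(1.7) = (1.7 - (-1))/(8 - (-1)) × (1.7 - 2)/(8 - 2) × (1.7 - 5)/(8 - 5) = 0.016500

P(1.7) = 3×L_0(1.7) + (-9)×L_1(1.7) + (-3)×L_2(1.7) + (-8)×L_3(1.7)
P(1.7) = -9.088500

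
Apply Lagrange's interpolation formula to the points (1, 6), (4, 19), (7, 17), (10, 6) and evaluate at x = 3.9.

Lagrange interpolation formula:
P(x) = Σ yᵢ × Lᵢ(x)
where Lᵢ(x) = Π_{j≠i} (x - xⱼ)/(xᵢ - xⱼ)

L_0(3.9) = (3.9 - 4)/(1 - 4) × (3.9 - 7)/(1 - 7) × (3.9 - 10)/(1 - 10) = 0.011673
L_1(3.9) = (3.9 - 1)/(4 - 1) × (3.9 - 7)/(4 - 7) × (3.9 - 10)/(4 - 10) = 1.015537
L_2(3.9) = (3.9 - 1)/(7 - 1) × (3.9 - 4)/(7 - 4) × (3.9 - 10)/(7 - 10) = -0.032759
L_3(3.9) = (3.9 - 1)/(10 - 1) × (3.9 - 4)/(10 - 4) × (3.9 - 7)/(10 - 7) = 0.005549

P(3.9) = 6×L_0(3.9) + 19×L_1(3.9) + 17×L_2(3.9) + 6×L_3(3.9)
P(3.9) = 18.841630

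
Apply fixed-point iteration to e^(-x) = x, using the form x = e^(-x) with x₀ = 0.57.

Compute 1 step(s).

Equation: e^(-x) = x
Fixed-point form: x = e^(-x)
x₀ = 0.57

x_1 = g(0.570000) = 0.565525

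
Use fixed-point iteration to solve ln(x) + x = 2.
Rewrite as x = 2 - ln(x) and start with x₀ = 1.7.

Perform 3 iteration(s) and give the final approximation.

Equation: ln(x) + x = 2
Fixed-point form: x = 2 - ln(x)
x₀ = 1.7

x_1 = g(1.700000) = 1.469372
x_2 = g(1.469372) = 1.615165
x_3 = g(1.615165) = 1.520563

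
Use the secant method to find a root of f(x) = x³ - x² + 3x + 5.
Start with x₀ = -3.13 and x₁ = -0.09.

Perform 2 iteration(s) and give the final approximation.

f(x) = x³ - x² + 3x + 5
x₀ = -3.13, x₁ = -0.09

Secant formula: x_{n+1} = x_n - f(x_n)(x_n - x_{n-1})/(f(x_n) - f(x_{n-1}))

Iteration 1:
  f(-3.130000) = -44.851197
  f(-0.090000) = 4.721171
  x_2 = -0.090000 - 4.721171×(-0.090000 - (-3.130000))/(4.721171 - (-44.851197))
       = -0.379523
Iteration 2:
  f(-0.090000) = 4.721171
  f(-0.379523) = 3.662726
  x_3 = -0.379523 - 3.662726×(-0.379523 - (-0.090000))/(3.662726 - 4.721171)
       = -1.381413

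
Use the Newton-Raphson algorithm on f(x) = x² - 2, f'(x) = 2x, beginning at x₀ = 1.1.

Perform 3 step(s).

f(x) = x² - 2
f'(x) = 2x
x₀ = 1.1

Newton-Raphson formula: x_{n+1} = x_n - f(x_n)/f'(x_n)

Iteration 1:
  f(1.100000) = -0.790000
  f'(1.100000) = 2.200000
  x_1 = 1.100000 - (-0.790000)/2.200000 = 1.459091
Iteration 2:
  f(1.459091) = 0.128946
  f'(1.459091) = 2.918182
  x_2 = 1.459091 - 0.128946/2.918182 = 1.414904
Iteration 3:
  f(1.414904) = 0.001953
  f'(1.414904) = 2.829807
  x_3 = 1.414904 - 0.001953/2.829807 = 1.414214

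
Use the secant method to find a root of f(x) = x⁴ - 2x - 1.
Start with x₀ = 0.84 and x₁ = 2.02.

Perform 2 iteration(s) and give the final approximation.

f(x) = x⁴ - 2x - 1
x₀ = 0.84, x₁ = 2.02

Secant formula: x_{n+1} = x_n - f(x_n)(x_n - x_{n-1})/(f(x_n) - f(x_{n-1}))

Iteration 1:
  f(0.840000) = -2.182129
  f(2.020000) = 11.609664
  x_2 = 2.020000 - 11.609664×(2.020000 - 0.840000)/(11.609664 - (-2.182129))
       = 1.026699
Iteration 2:
  f(2.020000) = 11.609664
  f(1.026699) = -1.942249
  x_3 = 1.026699 - (-1.942249)×(1.026699 - 2.020000)/(-1.942249 - 11.609664)
       = 1.169058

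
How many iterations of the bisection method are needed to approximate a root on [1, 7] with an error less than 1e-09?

We need (b-a)/2^n ≤ 1e-09
(7 - 1)/2^n ≤ 1e-09
6/2^n ≤ 1e-09
2^n ≥ 6000000000
n ≥ log₂(6000000000) = 32.48
n ≥ 33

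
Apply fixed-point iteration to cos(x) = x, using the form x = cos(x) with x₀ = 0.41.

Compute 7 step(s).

Equation: cos(x) = x
Fixed-point form: x = cos(x)
x₀ = 0.41

x_1 = g(0.410000) = 0.917121
x_2 = g(0.917121) = 0.608108
x_3 = g(0.608108) = 0.820730
x_4 = g(0.820730) = 0.681687
x_5 = g(0.681687) = 0.776511
x_6 = g(0.776511) = 0.713363
x_7 = g(0.713363) = 0.756165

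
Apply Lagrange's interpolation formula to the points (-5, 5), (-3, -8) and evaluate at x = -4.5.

Lagrange interpolation formula:
P(x) = Σ yᵢ × Lᵢ(x)
where Lᵢ(x) = Π_{j≠i} (x - xⱼ)/(xᵢ - xⱼ)

L_0(-4.5) = (-4.5 - (-3))/(-5 - (-3)) = 0.750000
L_1(-4.5) = (-4.5 - (-5))/(-3 - (-5)) = 0.250000

P(-4.5) = 5×L_0(-4.5) + (-8)×L_1(-4.5)
P(-4.5) = 1.750000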